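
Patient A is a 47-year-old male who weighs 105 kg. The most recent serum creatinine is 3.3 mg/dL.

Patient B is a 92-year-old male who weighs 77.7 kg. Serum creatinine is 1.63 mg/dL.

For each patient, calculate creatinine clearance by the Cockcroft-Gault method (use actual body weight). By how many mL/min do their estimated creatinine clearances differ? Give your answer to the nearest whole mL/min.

Patient A: CrCl = (140 − 47) × 105 / (72 × 3.3) = 9765.0 / 237.60 ≈ 41.1 mL/min
Patient B: CrCl = (140 − 92) × 77.7 / (72 × 1.63) = 3729.6 / 117.36 ≈ 31.8 mL/min
|41.1 − 31.8| = 9.3 mL/min

9 mL/min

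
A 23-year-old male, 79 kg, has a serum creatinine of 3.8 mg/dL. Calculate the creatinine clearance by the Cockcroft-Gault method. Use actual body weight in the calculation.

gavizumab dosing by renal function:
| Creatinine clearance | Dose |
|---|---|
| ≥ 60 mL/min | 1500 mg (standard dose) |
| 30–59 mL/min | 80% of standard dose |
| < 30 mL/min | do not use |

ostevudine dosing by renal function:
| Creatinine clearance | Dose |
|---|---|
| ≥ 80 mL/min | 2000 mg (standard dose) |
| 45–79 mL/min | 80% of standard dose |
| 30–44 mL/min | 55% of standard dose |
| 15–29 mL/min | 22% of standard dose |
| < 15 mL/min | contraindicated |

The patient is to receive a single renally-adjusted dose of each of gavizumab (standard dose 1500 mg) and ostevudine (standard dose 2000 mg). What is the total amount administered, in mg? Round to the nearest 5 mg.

CrCl = (140 − 23) × 79 / (72 × 3.8) = 9243.0 / 273.60 ≈ 33.8 mL/min
CrCl ≈ 34 mL/min.
gavizumab: 30–59 mL/min → 80% of 1500 mg = 1200 mg.
ostevudine: 30–44 mL/min → 55% of 2000 mg = 1100 mg.
Total = 1200 + 1100 = 2300 mg.

2300 mg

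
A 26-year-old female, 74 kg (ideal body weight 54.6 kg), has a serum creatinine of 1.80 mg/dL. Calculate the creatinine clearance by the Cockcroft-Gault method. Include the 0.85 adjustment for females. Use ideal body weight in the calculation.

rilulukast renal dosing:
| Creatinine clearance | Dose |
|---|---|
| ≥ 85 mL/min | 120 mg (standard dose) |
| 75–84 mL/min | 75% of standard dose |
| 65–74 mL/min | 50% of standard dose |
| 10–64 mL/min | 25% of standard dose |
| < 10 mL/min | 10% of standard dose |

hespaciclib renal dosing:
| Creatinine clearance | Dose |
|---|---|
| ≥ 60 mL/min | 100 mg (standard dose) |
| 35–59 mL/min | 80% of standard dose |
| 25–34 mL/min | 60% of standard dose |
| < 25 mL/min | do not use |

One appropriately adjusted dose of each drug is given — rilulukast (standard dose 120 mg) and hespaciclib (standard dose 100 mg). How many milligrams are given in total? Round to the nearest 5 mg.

CrCl = (140 − 26) × 54.6 / (72 × 1.8) × 0.85 = 6224.4 / 129.60 × 0.85 ≈ 40.8 mL/min
CrCl ≈ 41 mL/min.
rilulukast: 10–64 mL/min → 25% of 120 mg = 30 mg.
hespaciclib: 35–59 mL/min → 80% of 100 mg = 80 mg.
Total = 30 + 80 = 110 mg.

110 mg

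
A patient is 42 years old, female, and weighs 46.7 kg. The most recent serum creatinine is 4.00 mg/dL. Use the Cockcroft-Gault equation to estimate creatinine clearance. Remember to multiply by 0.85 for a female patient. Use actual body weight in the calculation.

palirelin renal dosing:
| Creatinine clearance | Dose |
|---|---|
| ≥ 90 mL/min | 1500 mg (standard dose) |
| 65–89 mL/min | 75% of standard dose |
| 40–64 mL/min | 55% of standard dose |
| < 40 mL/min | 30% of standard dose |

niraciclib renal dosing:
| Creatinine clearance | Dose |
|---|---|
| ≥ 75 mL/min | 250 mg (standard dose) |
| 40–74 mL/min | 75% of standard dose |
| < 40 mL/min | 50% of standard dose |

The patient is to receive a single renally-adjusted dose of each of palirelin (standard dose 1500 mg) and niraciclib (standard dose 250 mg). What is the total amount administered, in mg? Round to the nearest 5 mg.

CrCl = (140 − 42) × 46.7 / (72 × 4) × 0.85 = 4576.6 / 288.00 × 0.85 ≈ 13.5 mL/min
CrCl ≈ 14 mL/min.
palirelin: < 40 mL/min → 30% of 1500 mg = 450 mg.
niraciclib: < 40 mL/min → 50% of 250 mg = 125 mg.
Total = 450 + 125 = 575 mg.

575 mg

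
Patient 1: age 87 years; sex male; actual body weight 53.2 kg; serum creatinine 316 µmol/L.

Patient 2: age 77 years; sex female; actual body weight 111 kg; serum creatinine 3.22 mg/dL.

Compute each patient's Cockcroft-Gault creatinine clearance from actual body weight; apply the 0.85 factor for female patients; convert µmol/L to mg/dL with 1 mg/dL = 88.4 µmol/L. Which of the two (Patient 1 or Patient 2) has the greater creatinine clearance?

Patient 2

Patient 1: SCr = 316 / 88.4 = 3.575 mg/dL
Patient 1: CrCl = (140 − 87) × 53.2 / (72 × 3.575) = 2819.6 / 257.40 ≈ 11.0 mL/min
Patient 2: CrCl = (140 − 77) × 111 / (72 × 3.22) × 0.85 = 6993.0 / 231.84 × 0.85 ≈ 25.6 mL/min
11.0 vs 25.6 mL/min → Patient 2 is higher.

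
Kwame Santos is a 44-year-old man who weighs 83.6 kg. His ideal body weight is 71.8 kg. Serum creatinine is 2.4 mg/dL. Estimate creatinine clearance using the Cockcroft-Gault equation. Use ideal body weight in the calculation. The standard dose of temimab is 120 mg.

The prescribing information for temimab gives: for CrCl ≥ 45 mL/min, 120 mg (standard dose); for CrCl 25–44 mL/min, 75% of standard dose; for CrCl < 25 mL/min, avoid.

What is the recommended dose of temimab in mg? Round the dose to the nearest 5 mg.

90 mg

CrCl = (140 − 44) × 71.8 / (72 × 2.4) = 6892.8 / 172.80 ≈ 39.9 mL/min
CrCl ≈ 40 mL/min → bracket 25–44 mL/min.
75% of 120 mg = 90 mg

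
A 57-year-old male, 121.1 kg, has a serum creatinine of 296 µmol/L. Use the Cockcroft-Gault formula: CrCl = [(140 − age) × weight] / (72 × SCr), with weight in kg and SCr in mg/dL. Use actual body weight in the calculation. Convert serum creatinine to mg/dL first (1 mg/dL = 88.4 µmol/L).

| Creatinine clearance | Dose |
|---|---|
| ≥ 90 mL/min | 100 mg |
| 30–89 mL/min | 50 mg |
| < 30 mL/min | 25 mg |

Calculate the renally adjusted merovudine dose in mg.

50 mg

SCr = 296 / 88.4 = 3.348 mg/dL
CrCl = (140 − 57) × 121.1 / (72 × 3.348) = 10051.3 / 241.06 ≈ 41.7 mL/min
CrCl ≈ 42 mL/min → bracket 30–89 mL/min.
Dose for this bracket: 50 mg.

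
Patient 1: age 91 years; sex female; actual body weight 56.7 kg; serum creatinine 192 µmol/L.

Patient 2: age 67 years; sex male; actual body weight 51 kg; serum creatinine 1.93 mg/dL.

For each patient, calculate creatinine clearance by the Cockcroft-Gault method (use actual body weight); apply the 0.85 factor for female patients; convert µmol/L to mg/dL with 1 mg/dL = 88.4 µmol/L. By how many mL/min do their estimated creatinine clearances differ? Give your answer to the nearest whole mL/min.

12 mL/min

Patient 1: SCr = 192 / 88.4 = 2.172 mg/dL
Patient 1: CrCl = (140 − 91) × 56.7 / (72 × 2.172) × 0.85 = 2778.3 / 156.38 × 0.85 ≈ 15.1 mL/min
Patient 2: CrCl = (140 − 67) × 51 / (72 × 1.93) = 3723.0 / 138.96 ≈ 26.8 mL/min
|15.1 − 26.8| = 11.7 mL/min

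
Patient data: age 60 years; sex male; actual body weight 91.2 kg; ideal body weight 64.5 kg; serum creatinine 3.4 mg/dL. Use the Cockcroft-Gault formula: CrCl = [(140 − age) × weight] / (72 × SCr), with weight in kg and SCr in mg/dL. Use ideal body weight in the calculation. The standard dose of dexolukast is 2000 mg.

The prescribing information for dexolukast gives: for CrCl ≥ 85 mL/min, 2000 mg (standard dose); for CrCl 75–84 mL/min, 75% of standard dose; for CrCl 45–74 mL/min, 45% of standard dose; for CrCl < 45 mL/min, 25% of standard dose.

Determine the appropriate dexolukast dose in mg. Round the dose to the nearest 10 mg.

CrCl = (140 − 60) × 64.5 / (72 × 3.4) = 5160.0 / 244.80 ≈ 21.1 mL/min
CrCl ≈ 21 mL/min → bracket < 45 mL/min.
25% of 2000 mg = 500 mg

500 mg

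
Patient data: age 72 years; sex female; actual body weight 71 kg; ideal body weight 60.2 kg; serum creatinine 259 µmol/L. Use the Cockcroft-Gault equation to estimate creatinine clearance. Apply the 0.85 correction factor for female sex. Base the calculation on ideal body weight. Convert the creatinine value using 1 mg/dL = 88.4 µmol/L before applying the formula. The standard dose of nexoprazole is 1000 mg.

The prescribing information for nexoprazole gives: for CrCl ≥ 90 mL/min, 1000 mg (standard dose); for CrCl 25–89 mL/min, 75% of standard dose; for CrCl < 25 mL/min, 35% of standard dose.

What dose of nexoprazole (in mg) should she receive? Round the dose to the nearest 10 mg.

SCr = 259 / 88.4 = 2.93 mg/dL
CrCl = (140 − 72) × 60.2 / (72 × 2.93) × 0.85 = 4093.6 / 210.96 × 0.85 ≈ 16.5 mL/min
CrCl ≈ 16 mL/min → bracket < 25 mL/min.
35% of 1000 mg = 350 mg

350 mg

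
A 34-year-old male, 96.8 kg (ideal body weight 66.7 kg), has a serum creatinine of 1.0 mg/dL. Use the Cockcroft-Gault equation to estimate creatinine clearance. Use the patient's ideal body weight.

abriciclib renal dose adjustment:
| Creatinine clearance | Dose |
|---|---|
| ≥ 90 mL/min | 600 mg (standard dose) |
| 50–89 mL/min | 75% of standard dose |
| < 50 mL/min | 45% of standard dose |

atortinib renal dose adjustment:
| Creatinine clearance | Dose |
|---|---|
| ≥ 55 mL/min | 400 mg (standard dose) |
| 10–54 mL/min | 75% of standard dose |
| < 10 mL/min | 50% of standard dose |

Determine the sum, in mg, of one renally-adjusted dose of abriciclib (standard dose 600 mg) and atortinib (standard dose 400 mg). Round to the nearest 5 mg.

1000 mg

CrCl = (140 − 34) × 66.7 / (72 × 1) = 7070.2 / 72.00 ≈ 98.2 mL/min
CrCl ≈ 98 mL/min.
abriciclib: ≥ 90 mL/min → 100% of 600 mg = 600 mg.
atortinib: ≥ 55 mL/min → 100% of 400 mg = 400 mg.
Total = 600 + 400 = 1000 mg.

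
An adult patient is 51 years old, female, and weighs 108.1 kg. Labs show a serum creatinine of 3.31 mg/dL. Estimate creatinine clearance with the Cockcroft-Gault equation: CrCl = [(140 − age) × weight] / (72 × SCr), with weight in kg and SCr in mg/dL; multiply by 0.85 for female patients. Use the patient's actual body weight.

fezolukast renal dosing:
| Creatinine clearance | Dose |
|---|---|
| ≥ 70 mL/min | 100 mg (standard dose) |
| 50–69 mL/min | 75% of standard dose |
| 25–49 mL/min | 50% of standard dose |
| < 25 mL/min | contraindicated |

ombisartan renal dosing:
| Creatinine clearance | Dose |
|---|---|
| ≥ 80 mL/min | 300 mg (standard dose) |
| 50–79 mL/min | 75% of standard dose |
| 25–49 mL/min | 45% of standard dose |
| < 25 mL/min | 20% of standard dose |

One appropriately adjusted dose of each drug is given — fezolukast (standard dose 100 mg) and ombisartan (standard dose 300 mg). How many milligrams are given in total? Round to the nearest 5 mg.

CrCl = (140 − 51) × 108.1 / (72 × 3.31) × 0.85 = 9620.9 / 238.32 × 0.85 ≈ 34.3 mL/min
CrCl ≈ 34 mL/min.
fezolukast: 25–49 mL/min → 50% of 100 mg = 50 mg.
ombisartan: 25–49 mL/min → 45% of 300 mg = 135 mg.
Total = 50 + 135 = 185 mg.

185 mg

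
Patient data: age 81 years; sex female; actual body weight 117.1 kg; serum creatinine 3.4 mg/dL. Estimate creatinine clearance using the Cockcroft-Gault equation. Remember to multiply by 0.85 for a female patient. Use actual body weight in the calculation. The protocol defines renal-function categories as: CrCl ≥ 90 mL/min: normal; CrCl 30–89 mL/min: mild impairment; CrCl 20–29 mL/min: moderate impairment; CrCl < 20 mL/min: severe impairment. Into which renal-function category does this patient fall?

CrCl = (140 − 81) × 117.1 / (72 × 3.4) × 0.85 = 6908.9 / 244.80 × 0.85 ≈ 24.0 mL/min
24 mL/min falls in the 'moderate impairment' range.

moderate impairment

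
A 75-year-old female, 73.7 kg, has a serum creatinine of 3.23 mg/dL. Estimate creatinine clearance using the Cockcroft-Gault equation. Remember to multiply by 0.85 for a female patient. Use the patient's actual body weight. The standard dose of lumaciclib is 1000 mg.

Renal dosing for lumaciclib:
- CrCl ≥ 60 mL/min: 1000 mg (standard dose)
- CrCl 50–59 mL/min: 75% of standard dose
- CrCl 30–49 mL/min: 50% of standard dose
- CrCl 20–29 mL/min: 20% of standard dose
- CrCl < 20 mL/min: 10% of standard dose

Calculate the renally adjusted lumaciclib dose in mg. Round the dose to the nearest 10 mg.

CrCl = (140 − 75) × 73.7 / (72 × 3.23) × 0.85 = 4790.5 / 232.56 × 0.85 ≈ 17.5 mL/min
CrCl ≈ 18 mL/min → bracket < 20 mL/min.
10% of 1000 mg = 100 mg

100 mg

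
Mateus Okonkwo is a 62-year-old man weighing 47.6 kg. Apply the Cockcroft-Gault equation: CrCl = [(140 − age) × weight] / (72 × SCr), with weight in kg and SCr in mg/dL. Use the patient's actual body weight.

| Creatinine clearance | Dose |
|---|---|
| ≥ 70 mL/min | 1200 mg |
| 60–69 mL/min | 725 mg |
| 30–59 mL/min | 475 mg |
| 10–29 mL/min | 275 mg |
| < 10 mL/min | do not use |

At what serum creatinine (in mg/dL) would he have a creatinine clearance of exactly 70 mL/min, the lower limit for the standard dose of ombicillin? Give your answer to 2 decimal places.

Standard dose requires CrCl ≥ 70 mL/min.
Set (140 − 62) × 47.6 / (72 × SCr) = 70
SCr = (140 − 62) × 47.6 / (72 × 70) = 0.737 mg/dL

0.74 mg/dL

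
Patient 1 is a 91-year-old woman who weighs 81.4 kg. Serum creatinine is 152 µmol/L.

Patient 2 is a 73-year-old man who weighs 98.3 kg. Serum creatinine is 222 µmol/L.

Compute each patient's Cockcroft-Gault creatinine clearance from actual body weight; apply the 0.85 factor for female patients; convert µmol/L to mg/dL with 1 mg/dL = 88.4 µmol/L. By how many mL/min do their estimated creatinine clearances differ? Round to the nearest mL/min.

Patient 1: SCr = 152 / 88.4 = 1.719 mg/dL
Patient 1: CrCl = (140 − 91) × 81.4 / (72 × 1.719) × 0.85 = 3988.6 / 123.77 × 0.85 ≈ 27.4 mL/min
Patient 2: SCr = 222 / 88.4 = 2.511 mg/dL
Patient 2: CrCl = (140 − 73) × 98.3 / (72 × 2.511) = 6586.1 / 180.79 ≈ 36.4 mL/min
|27.4 − 36.4| = 9.0 mL/min

9 mL/min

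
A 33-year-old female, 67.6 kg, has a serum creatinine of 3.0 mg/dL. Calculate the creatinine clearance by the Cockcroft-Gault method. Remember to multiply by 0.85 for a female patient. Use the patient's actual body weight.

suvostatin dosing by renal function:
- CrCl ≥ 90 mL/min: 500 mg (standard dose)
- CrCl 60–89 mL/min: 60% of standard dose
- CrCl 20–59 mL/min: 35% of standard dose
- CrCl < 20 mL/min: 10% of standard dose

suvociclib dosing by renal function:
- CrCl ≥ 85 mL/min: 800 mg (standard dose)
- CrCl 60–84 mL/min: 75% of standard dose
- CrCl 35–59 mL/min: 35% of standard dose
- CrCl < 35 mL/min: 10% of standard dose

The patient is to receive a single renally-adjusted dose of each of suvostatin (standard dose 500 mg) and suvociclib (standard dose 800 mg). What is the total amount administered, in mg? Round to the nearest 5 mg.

CrCl = (140 − 33) × 67.6 / (72 × 3) × 0.85 = 7233.2 / 216.00 × 0.85 ≈ 28.5 mL/min
CrCl ≈ 28 mL/min.
suvostatin: 20–59 mL/min → 35% of 500 mg = 175 mg.
suvociclib: < 35 mL/min → 10% of 800 mg = 80 mg.
Total = 175 + 80 = 255 mg.

255 mg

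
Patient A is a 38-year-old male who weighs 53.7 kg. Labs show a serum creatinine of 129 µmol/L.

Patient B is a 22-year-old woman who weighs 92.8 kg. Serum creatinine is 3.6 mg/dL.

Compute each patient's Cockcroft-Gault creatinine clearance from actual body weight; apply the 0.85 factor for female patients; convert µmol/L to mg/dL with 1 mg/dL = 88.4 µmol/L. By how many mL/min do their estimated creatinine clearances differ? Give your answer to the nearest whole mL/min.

16 mL/min

Patient A: SCr = 129 / 88.4 = 1.459 mg/dL
Patient A: CrCl = (140 − 38) × 53.7 / (72 × 1.459) = 5477.4 / 105.05 ≈ 52.1 mL/min
Patient B: CrCl = (140 − 22) × 92.8 / (72 × 3.6) × 0.85 = 10950.4 / 259.20 × 0.85 ≈ 35.9 mL/min
|52.1 − 35.9| = 16.2 mL/min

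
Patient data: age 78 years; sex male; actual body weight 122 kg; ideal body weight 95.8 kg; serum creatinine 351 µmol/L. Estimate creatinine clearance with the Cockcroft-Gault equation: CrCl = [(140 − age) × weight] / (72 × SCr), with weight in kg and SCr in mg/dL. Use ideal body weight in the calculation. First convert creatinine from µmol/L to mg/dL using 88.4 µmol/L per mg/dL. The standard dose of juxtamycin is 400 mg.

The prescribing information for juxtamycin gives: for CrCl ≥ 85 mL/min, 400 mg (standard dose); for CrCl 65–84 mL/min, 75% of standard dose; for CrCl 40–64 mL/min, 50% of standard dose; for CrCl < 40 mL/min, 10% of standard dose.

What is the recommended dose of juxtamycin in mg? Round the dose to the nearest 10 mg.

40 mg

SCr = 351 / 88.4 = 3.971 mg/dL
CrCl = (140 − 78) × 95.8 / (72 × 3.971) = 5939.6 / 285.91 ≈ 20.8 mL/min
CrCl ≈ 21 mL/min → bracket < 40 mL/min.
10% of 400 mg = 40 mg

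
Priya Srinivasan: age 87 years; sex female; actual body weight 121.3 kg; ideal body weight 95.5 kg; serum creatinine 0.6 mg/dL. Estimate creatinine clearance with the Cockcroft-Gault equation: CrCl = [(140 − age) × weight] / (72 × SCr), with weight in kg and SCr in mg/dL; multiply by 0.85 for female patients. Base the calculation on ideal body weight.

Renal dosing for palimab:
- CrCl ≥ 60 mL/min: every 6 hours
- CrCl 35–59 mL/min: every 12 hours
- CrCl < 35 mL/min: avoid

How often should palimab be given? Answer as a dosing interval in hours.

CrCl = (140 − 87) × 95.5 / (72 × 0.6) × 0.85 = 5061.5 / 43.20 × 0.85 ≈ 99.6 mL/min
CrCl ≈ 100 mL/min → bracket ≥ 60 mL/min → every 6 hours.

every 6 hours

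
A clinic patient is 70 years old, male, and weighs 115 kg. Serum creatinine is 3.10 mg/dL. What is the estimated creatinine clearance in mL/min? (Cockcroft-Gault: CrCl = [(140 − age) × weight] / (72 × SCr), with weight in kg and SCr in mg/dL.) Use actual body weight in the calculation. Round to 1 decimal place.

CrCl = (140 − 70) × 115 / (72 × 3.1) = 8050.0 / 223.20 ≈ 36.1 mL/min

36.1 mL/min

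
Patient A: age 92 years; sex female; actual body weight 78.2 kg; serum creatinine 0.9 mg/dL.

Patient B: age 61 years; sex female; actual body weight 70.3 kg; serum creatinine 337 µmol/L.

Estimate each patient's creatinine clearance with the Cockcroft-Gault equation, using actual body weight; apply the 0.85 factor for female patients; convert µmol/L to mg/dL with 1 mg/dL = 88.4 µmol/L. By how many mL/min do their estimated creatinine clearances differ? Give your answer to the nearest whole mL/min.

Patient A: CrCl = (140 − 92) × 78.2 / (72 × 0.9) × 0.85 = 3753.6 / 64.80 × 0.85 ≈ 49.2 mL/min
Patient B: SCr = 337 / 88.4 = 3.812 mg/dL
Patient B: CrCl = (140 − 61) × 70.3 / (72 × 3.812) × 0.85 = 5553.7 / 274.46 × 0.85 ≈ 17.2 mL/min
|49.2 − 17.2| = 32.0 mL/min

32 mL/min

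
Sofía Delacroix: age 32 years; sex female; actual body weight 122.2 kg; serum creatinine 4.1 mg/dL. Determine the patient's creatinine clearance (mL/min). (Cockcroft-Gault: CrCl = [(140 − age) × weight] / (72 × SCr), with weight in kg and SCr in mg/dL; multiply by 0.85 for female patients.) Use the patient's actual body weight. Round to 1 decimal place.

38.0 mL/min

CrCl = (140 − 32) × 122.2 / (72 × 4.1) × 0.85 = 13197.6 / 295.20 × 0.85 ≈ 38.0 mL/min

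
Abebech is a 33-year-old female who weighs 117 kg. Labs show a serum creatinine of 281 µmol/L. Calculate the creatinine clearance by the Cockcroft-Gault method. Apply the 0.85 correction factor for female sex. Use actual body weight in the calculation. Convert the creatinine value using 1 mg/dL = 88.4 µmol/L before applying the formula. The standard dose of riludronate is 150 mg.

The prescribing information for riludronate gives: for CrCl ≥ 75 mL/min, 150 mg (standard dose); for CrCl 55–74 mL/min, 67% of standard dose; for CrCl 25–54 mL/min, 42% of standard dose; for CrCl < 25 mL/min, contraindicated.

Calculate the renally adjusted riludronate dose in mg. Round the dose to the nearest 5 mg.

SCr = 281 / 88.4 = 3.179 mg/dL
CrCl = (140 − 33) × 117 / (72 × 3.179) × 0.85 = 12519.0 / 228.89 × 0.85 ≈ 46.5 mL/min
CrCl ≈ 46 mL/min → bracket 25–54 mL/min.
42% of 150 mg = 63 mg → 65 mg

65 mg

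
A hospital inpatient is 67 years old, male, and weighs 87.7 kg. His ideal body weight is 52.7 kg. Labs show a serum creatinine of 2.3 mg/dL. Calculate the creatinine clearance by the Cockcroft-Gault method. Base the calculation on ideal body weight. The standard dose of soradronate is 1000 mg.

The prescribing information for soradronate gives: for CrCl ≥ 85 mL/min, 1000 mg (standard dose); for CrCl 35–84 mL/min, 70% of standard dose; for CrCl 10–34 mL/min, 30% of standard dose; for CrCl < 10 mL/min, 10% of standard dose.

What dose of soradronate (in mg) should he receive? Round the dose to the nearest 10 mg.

300 mg

CrCl = (140 − 67) × 52.7 / (72 × 2.3) = 3847.1 / 165.60 ≈ 23.2 mL/min
CrCl ≈ 23 mL/min → bracket 10–34 mL/min.
30% of 1000 mg = 300 mg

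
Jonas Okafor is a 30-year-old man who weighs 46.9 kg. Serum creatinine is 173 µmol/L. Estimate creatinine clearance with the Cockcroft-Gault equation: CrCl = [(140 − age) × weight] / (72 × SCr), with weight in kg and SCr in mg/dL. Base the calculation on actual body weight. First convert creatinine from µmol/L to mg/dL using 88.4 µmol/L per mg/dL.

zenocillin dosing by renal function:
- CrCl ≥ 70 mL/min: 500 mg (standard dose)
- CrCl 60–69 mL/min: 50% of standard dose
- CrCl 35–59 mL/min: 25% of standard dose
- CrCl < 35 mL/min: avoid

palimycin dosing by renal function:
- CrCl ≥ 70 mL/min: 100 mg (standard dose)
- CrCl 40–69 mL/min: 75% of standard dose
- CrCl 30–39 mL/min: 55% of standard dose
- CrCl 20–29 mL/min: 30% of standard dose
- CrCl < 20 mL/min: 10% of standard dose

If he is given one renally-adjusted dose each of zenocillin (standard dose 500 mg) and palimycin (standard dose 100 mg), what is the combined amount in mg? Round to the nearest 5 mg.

SCr = 173 / 88.4 = 1.957 mg/dL
CrCl = (140 − 30) × 46.9 / (72 × 1.957) = 5159.0 / 140.90 ≈ 36.6 mL/min
CrCl ≈ 37 mL/min.
zenocillin: 35–59 mL/min → 25% of 500 mg = 125 mg.
palimycin: 30–39 mL/min → 55% of 100 mg = 55 mg.
Total = 125 + 55 = 180 mg.

180 mg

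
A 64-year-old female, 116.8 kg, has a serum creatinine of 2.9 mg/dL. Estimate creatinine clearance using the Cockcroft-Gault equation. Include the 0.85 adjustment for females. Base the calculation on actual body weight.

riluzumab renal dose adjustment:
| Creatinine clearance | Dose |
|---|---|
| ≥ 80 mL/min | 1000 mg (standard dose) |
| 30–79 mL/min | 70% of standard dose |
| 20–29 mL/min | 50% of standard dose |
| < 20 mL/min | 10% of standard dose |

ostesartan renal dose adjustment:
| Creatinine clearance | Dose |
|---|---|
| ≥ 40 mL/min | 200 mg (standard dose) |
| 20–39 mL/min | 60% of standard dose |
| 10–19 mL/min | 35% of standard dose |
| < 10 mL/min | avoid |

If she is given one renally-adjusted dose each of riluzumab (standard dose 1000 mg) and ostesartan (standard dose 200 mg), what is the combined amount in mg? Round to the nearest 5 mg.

820 mg

CrCl = (140 − 64) × 116.8 / (72 × 2.9) × 0.85 = 8876.8 / 208.80 × 0.85 ≈ 36.1 mL/min
CrCl ≈ 36 mL/min.
riluzumab: 30–79 mL/min → 70% of 1000 mg = 700 mg.
ostesartan: 20–39 mL/min → 60% of 200 mg = 120 mg.
Total = 700 + 120 = 820 mg.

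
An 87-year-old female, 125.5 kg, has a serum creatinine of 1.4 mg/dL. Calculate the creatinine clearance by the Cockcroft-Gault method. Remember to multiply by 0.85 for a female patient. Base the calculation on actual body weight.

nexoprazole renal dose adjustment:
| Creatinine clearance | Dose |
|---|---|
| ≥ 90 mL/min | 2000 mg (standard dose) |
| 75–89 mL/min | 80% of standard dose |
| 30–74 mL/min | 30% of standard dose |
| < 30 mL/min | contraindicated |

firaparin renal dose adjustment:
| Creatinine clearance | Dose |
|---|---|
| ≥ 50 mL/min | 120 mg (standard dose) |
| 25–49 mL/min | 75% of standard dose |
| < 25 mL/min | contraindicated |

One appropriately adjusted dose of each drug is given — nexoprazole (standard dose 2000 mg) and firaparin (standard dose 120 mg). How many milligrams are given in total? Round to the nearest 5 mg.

CrCl = (140 − 87) × 125.5 / (72 × 1.4) × 0.85 = 6651.5 / 100.80 × 0.85 ≈ 56.1 mL/min
CrCl ≈ 56 mL/min.
nexoprazole: 30–74 mL/min → 30% of 2000 mg = 600 mg.
firaparin: ≥ 50 mL/min → 100% of 120 mg = 120 mg.
Total = 600 + 120 = 720 mg.

720 mg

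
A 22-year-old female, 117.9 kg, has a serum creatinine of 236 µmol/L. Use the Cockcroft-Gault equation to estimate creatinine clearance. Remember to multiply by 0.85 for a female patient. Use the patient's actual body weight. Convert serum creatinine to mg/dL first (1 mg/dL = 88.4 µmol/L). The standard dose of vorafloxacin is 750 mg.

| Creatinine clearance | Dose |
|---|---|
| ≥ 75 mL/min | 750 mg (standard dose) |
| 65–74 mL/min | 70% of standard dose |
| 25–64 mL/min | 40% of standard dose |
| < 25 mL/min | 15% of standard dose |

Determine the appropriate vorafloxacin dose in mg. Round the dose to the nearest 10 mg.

300 mg

SCr = 236 / 88.4 = 2.67 mg/dL
CrCl = (140 − 22) × 117.9 / (72 × 2.67) × 0.85 = 13912.2 / 192.24 × 0.85 ≈ 61.5 mL/min
CrCl ≈ 62 mL/min → bracket 25–64 mL/min.
40% of 750 mg = 300 mg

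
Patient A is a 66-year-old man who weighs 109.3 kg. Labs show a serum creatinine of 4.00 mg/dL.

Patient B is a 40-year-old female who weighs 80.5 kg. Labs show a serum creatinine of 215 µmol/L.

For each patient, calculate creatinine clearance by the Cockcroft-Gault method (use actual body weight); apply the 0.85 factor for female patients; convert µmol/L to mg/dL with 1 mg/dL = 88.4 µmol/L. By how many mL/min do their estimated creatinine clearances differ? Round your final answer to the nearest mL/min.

11 mL/min

Patient A: CrCl = (140 − 66) × 109.3 / (72 × 4) = 8088.2 / 288.00 ≈ 28.1 mL/min
Patient B: SCr = 215 / 88.4 = 2.432 mg/dL
Patient B: CrCl = (140 − 40) × 80.5 / (72 × 2.432) × 0.85 = 8050.0 / 175.10 × 0.85 ≈ 39.1 mL/min
|28.1 − 39.1| = 11.0 mL/min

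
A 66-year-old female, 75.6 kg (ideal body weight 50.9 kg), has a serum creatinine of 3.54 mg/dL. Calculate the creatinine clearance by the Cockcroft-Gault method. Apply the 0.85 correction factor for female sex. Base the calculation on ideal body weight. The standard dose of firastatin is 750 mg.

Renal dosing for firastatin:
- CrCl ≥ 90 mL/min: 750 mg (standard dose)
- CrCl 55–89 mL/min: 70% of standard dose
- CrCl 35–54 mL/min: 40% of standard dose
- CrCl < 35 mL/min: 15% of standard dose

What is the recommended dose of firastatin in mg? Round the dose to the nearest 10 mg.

CrCl = (140 − 66) × 50.9 / (72 × 3.54) × 0.85 = 3766.6 / 254.88 × 0.85 ≈ 12.6 mL/min
CrCl ≈ 13 mL/min → bracket < 35 mL/min.
15% of 750 mg = 112.5 mg → 110 mg

110 mg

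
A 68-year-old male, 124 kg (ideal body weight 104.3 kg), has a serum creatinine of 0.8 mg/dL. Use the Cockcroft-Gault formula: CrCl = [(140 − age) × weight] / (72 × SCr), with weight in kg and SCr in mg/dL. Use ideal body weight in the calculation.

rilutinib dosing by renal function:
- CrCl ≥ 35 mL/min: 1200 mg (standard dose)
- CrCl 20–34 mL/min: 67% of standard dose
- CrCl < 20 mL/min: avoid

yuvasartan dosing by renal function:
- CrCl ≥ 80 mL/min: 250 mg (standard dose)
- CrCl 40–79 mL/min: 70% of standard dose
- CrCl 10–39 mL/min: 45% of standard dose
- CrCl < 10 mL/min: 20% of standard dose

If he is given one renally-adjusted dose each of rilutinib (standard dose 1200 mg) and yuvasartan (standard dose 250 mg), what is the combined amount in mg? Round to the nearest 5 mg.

CrCl = (140 − 68) × 104.3 / (72 × 0.8) = 7509.6 / 57.60 ≈ 130.4 mL/min
CrCl ≈ 130 mL/min.
rilutinib: ≥ 35 mL/min → 100% of 1200 mg = 1200 mg.
yuvasartan: ≥ 80 mL/min → 100% of 250 mg = 250 mg.
Total = 1200 + 250 = 1450 mg.

1450 mg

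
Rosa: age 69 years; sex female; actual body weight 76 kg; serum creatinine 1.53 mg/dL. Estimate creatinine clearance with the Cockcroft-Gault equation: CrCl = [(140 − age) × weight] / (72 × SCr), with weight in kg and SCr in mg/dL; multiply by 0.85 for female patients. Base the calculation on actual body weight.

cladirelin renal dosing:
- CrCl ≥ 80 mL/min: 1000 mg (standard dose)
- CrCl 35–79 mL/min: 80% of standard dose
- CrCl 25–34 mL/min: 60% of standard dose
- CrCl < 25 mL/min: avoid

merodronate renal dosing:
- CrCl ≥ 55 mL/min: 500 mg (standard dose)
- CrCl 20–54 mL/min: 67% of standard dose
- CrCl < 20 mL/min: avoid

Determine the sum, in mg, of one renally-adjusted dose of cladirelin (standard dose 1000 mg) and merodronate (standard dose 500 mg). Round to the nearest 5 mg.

CrCl = (140 − 69) × 76 / (72 × 1.53) × 0.85 = 5396.0 / 110.16 × 0.85 ≈ 41.6 mL/min
CrCl ≈ 42 mL/min.
cladirelin: 35–79 mL/min → 80% of 1000 mg = 800 mg.
merodronate: 20–54 mL/min → 67% of 500 mg = 335 mg.
Total = 800 + 335 = 1135 mg.

1135 mg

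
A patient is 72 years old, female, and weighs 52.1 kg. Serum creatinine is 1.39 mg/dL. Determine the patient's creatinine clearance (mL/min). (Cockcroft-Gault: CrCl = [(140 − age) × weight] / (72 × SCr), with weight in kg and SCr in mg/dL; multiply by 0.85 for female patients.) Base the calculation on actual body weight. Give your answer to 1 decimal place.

CrCl = (140 − 72) × 52.1 / (72 × 1.39) × 0.85 = 3542.8 / 100.08 × 0.85 ≈ 30.1 mL/min

30.1 mL/min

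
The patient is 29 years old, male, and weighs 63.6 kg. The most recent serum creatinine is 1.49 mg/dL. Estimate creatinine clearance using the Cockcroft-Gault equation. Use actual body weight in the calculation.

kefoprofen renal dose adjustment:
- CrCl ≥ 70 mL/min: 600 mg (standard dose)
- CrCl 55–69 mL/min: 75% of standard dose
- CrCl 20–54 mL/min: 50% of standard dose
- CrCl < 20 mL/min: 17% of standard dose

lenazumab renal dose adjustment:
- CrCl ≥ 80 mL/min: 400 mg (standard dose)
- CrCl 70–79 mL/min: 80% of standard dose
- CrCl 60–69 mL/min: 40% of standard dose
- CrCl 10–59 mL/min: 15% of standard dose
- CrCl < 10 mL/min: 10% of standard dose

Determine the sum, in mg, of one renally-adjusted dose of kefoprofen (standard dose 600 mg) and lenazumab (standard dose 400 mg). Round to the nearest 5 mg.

CrCl = (140 − 29) × 63.6 / (72 × 1.49) = 7059.6 / 107.28 ≈ 65.8 mL/min
CrCl ≈ 66 mL/min.
kefoprofen: 55–69 mL/min → 75% of 600 mg = 450 mg.
lenazumab: 60–69 mL/min → 40% of 400 mg = 160 mg.
Total = 450 + 160 = 610 mg.

610 mg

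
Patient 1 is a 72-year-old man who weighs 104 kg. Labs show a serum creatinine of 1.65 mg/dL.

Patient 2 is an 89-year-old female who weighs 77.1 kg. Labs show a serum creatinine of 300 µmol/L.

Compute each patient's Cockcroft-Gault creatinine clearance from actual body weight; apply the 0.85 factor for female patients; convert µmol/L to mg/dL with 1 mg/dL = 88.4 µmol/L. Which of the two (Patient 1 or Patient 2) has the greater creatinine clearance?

Patient 1

Patient 1: CrCl = (140 − 72) × 104 / (72 × 1.65) = 7072.0 / 118.80 ≈ 59.5 mL/min
Patient 2: SCr = 300 / 88.4 = 3.394 mg/dL
Patient 2: CrCl = (140 − 89) × 77.1 / (72 × 3.394) × 0.85 = 3932.1 / 244.37 × 0.85 ≈ 13.7 mL/min
59.5 vs 13.7 mL/min → Patient 1 is higher.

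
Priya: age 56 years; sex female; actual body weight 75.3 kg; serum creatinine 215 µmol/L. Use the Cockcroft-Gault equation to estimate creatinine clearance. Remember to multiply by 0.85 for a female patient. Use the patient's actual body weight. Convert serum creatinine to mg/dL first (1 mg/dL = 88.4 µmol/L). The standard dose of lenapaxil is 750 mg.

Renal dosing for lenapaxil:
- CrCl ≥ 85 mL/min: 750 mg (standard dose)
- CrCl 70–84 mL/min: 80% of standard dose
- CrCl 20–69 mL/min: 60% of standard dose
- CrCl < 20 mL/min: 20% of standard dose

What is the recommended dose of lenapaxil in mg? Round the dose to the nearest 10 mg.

450 mg

SCr = 215 / 88.4 = 2.432 mg/dL
CrCl = (140 − 56) × 75.3 / (72 × 2.432) × 0.85 = 6325.2 / 175.10 × 0.85 ≈ 30.7 mL/min
CrCl ≈ 31 mL/min → bracket 20–69 mL/min.
60% of 750 mg = 450 mg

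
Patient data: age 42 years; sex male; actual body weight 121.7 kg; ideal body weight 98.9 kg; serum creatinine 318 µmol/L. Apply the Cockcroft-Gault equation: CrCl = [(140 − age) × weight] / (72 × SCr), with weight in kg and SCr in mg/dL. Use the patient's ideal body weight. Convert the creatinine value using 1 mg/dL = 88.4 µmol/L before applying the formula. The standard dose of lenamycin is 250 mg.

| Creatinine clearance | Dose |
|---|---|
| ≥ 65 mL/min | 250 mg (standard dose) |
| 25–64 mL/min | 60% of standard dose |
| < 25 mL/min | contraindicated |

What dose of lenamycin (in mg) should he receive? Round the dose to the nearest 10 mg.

SCr = 318 / 88.4 = 3.597 mg/dL
CrCl = (140 − 42) × 98.9 / (72 × 3.597) = 9692.2 / 258.98 ≈ 37.4 mL/min
CrCl ≈ 37 mL/min → bracket 25–64 mL/min.
60% of 250 mg = 150 mg

150 mg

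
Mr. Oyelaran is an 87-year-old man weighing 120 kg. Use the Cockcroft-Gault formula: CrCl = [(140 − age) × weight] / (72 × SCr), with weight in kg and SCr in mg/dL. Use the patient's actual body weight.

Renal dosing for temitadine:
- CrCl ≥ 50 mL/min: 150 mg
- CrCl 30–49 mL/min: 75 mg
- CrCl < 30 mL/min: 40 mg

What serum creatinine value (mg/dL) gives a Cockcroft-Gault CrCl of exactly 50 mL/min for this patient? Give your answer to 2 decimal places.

1.77 mg/dL

Standard dose requires CrCl ≥ 50 mL/min.
Set (140 − 87) × 120 / (72 × SCr) = 50
SCr = (140 − 87) × 120 / (72 × 50) = 1.767 mg/dL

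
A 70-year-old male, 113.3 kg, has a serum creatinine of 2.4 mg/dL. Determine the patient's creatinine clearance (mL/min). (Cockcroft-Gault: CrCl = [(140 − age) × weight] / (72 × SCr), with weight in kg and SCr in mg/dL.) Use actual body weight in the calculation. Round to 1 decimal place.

CrCl = (140 − 70) × 113.3 / (72 × 2.4) = 7931.0 / 172.80 ≈ 45.9 mL/min

45.9 mL/min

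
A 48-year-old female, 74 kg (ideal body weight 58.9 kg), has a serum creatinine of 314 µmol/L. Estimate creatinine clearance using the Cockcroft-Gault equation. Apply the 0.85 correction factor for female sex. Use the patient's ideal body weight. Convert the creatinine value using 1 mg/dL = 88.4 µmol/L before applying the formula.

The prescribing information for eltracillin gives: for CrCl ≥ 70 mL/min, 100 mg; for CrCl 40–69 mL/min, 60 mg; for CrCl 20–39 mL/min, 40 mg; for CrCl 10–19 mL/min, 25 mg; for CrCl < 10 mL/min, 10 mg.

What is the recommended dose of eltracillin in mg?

SCr = 314 / 88.4 = 3.552 mg/dL
CrCl = (140 − 48) × 58.9 / (72 × 3.552) × 0.85 = 5418.8 / 255.74 × 0.85 ≈ 18.0 mL/min
CrCl ≈ 18 mL/min → bracket 10–19 mL/min.
Dose for this bracket: 25 mg.

25 mg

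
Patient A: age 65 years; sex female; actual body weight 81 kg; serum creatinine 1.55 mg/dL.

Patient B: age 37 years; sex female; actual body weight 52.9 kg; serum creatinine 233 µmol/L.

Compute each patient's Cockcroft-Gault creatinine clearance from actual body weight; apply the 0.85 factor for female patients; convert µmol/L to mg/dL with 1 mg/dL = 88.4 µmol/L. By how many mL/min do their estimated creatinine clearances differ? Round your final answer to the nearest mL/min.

Patient A: CrCl = (140 − 65) × 81 / (72 × 1.55) × 0.85 = 6075.0 / 111.60 × 0.85 ≈ 46.3 mL/min
Patient B: SCr = 233 / 88.4 = 2.636 mg/dL
Patient B: CrCl = (140 − 37) × 52.9 / (72 × 2.636) × 0.85 = 5448.7 / 189.79 × 0.85 ≈ 24.4 mL/min
|46.3 − 24.4| = 21.9 mL/min

22 mL/min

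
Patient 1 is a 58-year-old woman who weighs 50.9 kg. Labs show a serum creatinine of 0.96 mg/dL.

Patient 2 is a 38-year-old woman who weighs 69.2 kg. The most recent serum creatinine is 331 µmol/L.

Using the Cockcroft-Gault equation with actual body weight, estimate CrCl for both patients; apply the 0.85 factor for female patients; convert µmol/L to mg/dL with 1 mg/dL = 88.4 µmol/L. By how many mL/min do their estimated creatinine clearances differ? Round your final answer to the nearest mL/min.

29 mL/min

Patient 1: CrCl = (140 − 58) × 50.9 / (72 × 0.96) × 0.85 = 4173.8 / 69.12 × 0.85 ≈ 51.3 mL/min
Patient 2: SCr = 331 / 88.4 = 3.744 mg/dL
Patient 2: CrCl = (140 − 38) × 69.2 / (72 × 3.744) × 0.85 = 7058.4 / 269.57 × 0.85 ≈ 22.3 mL/min
|51.3 − 22.3| = 29.0 mL/min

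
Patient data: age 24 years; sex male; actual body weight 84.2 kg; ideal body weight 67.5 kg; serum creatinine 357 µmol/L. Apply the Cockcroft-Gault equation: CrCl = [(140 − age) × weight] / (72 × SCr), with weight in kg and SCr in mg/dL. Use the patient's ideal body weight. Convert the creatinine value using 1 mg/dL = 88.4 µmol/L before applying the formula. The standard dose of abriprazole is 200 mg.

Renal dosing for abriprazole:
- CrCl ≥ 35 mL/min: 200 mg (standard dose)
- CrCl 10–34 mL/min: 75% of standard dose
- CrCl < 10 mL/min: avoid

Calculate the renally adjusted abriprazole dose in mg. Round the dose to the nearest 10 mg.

SCr = 357 / 88.4 = 4.038 mg/dL
CrCl = (140 − 24) × 67.5 / (72 × 4.038) = 7830.0 / 290.74 ≈ 26.9 mL/min
CrCl ≈ 27 mL/min → bracket 10–34 mL/min.
75% of 200 mg = 150 mg

150 mg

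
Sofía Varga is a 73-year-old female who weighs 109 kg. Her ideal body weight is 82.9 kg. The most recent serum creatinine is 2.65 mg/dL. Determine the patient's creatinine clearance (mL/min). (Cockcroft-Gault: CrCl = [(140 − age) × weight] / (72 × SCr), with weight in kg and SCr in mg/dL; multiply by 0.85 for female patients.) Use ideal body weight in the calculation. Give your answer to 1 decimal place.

CrCl = (140 − 73) × 82.9 / (72 × 2.65) × 0.85 = 5554.3 / 190.80 × 0.85 ≈ 24.7 mL/min

24.7 mL/min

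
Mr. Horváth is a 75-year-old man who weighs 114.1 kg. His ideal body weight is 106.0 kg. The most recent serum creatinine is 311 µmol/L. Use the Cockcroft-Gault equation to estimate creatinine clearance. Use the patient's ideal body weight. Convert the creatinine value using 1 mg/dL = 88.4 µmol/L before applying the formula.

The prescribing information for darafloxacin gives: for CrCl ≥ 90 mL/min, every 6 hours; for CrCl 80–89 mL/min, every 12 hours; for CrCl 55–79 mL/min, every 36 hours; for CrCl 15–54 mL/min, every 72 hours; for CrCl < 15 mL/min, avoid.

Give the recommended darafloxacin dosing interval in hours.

SCr = 311 / 88.4 = 3.518 mg/dL
CrCl = (140 − 75) × 106 / (72 × 3.518) = 6890.0 / 253.30 ≈ 27.2 mL/min
CrCl ≈ 27 mL/min → bracket 15–54 mL/min → every 72 hours.

every 72 hours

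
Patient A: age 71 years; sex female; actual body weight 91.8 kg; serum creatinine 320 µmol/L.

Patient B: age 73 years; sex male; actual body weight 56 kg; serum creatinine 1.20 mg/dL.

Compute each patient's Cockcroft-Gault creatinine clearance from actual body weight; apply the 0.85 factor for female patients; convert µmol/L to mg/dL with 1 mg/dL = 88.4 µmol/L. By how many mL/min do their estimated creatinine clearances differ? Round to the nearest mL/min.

Patient A: SCr = 320 / 88.4 = 3.62 mg/dL
Patient A: CrCl = (140 − 71) × 91.8 / (72 × 3.62) × 0.85 = 6334.2 / 260.64 × 0.85 ≈ 20.7 mL/min
Patient B: CrCl = (140 − 73) × 56 / (72 × 1.2) = 3752.0 / 86.40 ≈ 43.4 mL/min
|20.7 − 43.4| = 22.7 mL/min

23 mL/min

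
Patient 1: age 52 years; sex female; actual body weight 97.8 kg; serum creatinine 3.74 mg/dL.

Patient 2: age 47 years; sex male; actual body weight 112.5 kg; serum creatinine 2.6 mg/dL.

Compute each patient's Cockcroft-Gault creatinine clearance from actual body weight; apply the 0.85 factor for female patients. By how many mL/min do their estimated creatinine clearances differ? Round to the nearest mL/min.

Patient 1: CrCl = (140 − 52) × 97.8 / (72 × 3.74) × 0.85 = 8606.4 / 269.28 × 0.85 ≈ 27.2 mL/min
Patient 2: CrCl = (140 − 47) × 112.5 / (72 × 2.6) = 10462.5 / 187.20 ≈ 55.9 mL/min
|27.2 − 55.9| = 28.7 mL/min

29 mL/min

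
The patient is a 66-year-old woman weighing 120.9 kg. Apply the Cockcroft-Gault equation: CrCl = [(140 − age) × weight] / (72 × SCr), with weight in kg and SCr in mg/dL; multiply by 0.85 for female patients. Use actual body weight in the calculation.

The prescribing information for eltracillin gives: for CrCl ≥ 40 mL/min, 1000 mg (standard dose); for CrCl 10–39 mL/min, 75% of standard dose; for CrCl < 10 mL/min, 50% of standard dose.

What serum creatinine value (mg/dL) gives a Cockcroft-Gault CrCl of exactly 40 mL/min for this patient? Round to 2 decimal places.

2.64 mg/dL

Standard dose requires CrCl ≥ 40 mL/min.
Set (140 − 66) × 120.9 × 0.85 / (72 × SCr) = 40
SCr = (140 − 66) × 120.9 × 0.85 / (72 × 40) = 2.640 mg/dL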